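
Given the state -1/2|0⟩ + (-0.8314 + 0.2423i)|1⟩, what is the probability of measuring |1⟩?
0.7499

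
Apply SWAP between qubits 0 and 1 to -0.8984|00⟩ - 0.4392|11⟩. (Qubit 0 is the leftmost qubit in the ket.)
-0.8984|00⟩ - 0.4392|11⟩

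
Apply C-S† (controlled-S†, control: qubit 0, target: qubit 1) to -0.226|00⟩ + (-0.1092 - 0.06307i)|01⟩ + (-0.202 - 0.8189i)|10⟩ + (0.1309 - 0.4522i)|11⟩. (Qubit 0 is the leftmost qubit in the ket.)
-0.226|00⟩ + (-0.1092 - 0.06307i)|01⟩ + (-0.202 - 0.8189i)|10⟩ + (-0.4522 - 0.1309i)|11⟩

C-S† leaves the control-|0⟩ kets |00⟩, |01⟩ unchanged and applies S† to qubit 1 on the control-|1⟩ pair (|10⟩, |11⟩).
S† = [[1, 0], [0, -i]].
With a = amp(|10⟩) = (-0.202 - 0.8189i) and b = amp(|11⟩) = (0.1309 - 0.4522i):
new amp(|10⟩) = (1)·a = (-0.202 - 0.8189i)
new amp(|11⟩) = (-i)·b = (-0.4522 - 0.1309i)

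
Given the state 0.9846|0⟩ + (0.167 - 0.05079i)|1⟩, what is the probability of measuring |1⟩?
0.03047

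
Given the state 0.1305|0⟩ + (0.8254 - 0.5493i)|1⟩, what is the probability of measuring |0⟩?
0.01703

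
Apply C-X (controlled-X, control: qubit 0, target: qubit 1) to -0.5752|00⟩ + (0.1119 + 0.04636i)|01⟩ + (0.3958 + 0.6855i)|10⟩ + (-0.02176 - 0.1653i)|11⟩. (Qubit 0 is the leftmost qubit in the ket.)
-0.5752|00⟩ + (0.1119 + 0.04636i)|01⟩ + (-0.02176 - 0.1653i)|10⟩ + (0.3958 + 0.6855i)|11⟩

C-X leaves the control-|0⟩ kets |00⟩, |01⟩ unchanged and applies X to qubit 1 on the control-|1⟩ pair (|10⟩, |11⟩).
X = [[0, 1], [1, 0]].
With a = amp(|10⟩) = (0.3958 + 0.6855i) and b = amp(|11⟩) = (-0.02176 - 0.1653i):
new amp(|10⟩) = (1)·b = (-0.02176 - 0.1653i)
new amp(|11⟩) = (1)·a = (0.3958 + 0.6855i)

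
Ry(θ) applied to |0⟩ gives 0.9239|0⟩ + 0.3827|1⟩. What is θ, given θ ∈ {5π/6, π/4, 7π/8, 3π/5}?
π/4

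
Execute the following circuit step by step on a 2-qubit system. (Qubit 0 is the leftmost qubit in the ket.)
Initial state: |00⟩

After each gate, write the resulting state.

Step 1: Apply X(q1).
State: |01⟩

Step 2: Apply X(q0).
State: |11⟩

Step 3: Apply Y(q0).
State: -i|01⟩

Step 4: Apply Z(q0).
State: -i|01⟩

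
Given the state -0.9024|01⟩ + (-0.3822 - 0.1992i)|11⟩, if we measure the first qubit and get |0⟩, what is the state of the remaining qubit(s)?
-|1⟩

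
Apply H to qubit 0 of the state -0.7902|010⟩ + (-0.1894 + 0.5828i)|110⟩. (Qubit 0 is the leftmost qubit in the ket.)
(-0.6927 + 0.4121i)|010⟩ + (-0.4248 - 0.4121i)|110⟩

H on qubit 0 mixes each pair of kets that differ only in qubit 0: amplitudes (a, b) of (|…0…⟩, |…1…⟩) become ((a + b)/√2, (a − b)/√2). Kets absent from the input have amplitude 0.
(|010⟩, |110⟩): (a, b) = (-0.7902, (-0.1894 + 0.5828i)) → ((-0.6927 + 0.4121i), (-0.4248 - 0.4121i))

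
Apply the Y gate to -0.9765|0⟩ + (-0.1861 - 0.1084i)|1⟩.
(-0.1084 + 0.1861i)|0⟩ - 0.9765i|1⟩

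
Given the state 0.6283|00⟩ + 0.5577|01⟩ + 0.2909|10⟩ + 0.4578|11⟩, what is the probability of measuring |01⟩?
0.311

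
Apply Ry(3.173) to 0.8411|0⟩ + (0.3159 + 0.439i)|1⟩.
(-0.3291 - 0.4389i)|0⟩ + (0.836 - 0.006894i)|1⟩

Ry(3.173) = [[cos(θ/2), −sin(θ/2)], [sin(θ/2), cos(θ/2)]]; θ = 3.173, cos(θ/2) ≈ -0.015703, sin(θ/2) ≈ 0.999877.
With a = amp(|0⟩) = 0.8411 and b = amp(|1⟩) = (0.3159 + 0.439i):
new amp(|0⟩) = (-0.015703)·a + (-0.999877)·b = (-0.3291 - 0.4389i)
new amp(|1⟩) = (0.999877)·a + (-0.015703)·b = (0.836 - 0.006894i)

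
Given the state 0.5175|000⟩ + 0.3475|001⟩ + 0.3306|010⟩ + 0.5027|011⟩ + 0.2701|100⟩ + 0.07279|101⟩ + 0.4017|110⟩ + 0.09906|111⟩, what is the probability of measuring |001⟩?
0.1208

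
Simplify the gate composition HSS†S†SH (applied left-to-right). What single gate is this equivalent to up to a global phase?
I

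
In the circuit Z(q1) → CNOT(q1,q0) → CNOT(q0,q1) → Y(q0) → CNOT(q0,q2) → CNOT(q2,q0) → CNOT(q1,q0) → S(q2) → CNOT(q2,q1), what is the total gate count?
9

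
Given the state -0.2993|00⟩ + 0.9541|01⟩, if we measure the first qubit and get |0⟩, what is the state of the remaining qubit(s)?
-0.2993|0⟩ + 0.9542|1⟩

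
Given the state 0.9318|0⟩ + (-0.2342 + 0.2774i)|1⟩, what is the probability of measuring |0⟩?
0.8683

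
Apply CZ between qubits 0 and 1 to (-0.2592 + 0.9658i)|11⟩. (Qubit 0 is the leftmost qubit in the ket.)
(0.2592 - 0.9658i)|11⟩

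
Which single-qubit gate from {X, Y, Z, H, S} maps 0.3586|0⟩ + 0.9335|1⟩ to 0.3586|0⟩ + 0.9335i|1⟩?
S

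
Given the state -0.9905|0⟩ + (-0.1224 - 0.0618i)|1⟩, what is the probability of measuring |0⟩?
0.9811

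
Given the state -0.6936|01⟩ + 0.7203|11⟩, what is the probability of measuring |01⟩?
0.4811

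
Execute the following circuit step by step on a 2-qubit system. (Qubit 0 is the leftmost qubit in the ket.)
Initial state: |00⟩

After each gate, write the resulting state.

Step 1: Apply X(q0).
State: |10⟩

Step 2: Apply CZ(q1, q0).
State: |10⟩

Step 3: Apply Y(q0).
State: -i|00⟩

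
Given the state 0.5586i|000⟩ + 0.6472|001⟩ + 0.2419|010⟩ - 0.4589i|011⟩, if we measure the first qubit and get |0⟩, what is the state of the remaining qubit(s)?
0.5586i|00⟩ + 0.6472|01⟩ + 0.2419|10⟩ - 0.4589i|11⟩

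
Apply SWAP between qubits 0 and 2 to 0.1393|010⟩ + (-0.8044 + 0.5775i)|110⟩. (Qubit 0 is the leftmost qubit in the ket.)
0.1393|010⟩ + (-0.8044 + 0.5775i)|011⟩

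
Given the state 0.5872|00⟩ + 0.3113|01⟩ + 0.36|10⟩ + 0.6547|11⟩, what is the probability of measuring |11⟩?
0.4286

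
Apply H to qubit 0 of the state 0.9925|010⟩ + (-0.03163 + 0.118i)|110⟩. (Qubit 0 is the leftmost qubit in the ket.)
(0.6794 + 0.08344i)|010⟩ + (0.7242 - 0.08344i)|110⟩

H on qubit 0 mixes each pair of kets that differ only in qubit 0: amplitudes (a, b) of (|…0…⟩, |…1…⟩) become ((a + b)/√2, (a − b)/√2). Kets absent from the input have amplitude 0.
(|010⟩, |110⟩): (a, b) = (0.9925, (-0.03163 + 0.118i)) → ((0.6794 + 0.08344i), (0.7242 - 0.08344i))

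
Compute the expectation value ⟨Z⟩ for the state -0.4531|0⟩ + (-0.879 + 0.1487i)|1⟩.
-0.5895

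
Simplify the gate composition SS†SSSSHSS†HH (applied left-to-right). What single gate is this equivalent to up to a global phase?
H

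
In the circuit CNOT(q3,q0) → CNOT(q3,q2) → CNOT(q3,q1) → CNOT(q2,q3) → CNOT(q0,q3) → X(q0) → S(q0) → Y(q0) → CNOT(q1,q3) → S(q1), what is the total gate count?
10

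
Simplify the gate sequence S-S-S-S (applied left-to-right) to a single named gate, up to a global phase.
I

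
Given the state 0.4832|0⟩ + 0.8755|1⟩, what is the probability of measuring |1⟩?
0.7665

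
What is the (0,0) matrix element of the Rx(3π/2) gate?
-1/√2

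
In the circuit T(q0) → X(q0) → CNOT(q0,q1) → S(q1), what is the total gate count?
4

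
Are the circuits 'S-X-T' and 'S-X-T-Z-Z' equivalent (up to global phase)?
Yes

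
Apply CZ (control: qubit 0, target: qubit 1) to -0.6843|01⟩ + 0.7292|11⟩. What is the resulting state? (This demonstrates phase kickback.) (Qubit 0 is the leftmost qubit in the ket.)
-0.6843|01⟩ - 0.7292|11⟩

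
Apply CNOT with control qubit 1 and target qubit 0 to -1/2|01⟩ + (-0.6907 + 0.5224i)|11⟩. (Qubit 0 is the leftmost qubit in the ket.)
(-0.6907 + 0.5224i)|01⟩ - 1/2|11⟩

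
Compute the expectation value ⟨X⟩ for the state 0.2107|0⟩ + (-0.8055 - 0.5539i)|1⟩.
-0.3394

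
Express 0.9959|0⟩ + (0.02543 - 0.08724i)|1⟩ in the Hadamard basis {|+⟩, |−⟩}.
(0.7222 - 0.06169i)|+⟩ + (0.6862 + 0.06169i)|−⟩

With |ψ⟩ = α|0⟩ + β|1⟩, the Hadamard-basis coefficients are ⟨+|ψ⟩ = (α + β)/√2 and ⟨−|ψ⟩ = (α − β)/√2.
Here α = 0.9959, β = (0.02543 - 0.08724i): (α + β)/√2 = (0.7222 - 0.06169i), (α − β)/√2 = (0.6862 + 0.06169i).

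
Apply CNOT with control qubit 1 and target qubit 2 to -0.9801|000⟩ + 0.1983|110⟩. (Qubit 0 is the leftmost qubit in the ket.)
-0.9801|000⟩ + 0.1983|111⟩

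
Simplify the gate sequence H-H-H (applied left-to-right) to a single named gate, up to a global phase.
H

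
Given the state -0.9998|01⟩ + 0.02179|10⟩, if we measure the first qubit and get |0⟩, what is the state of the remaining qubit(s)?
-|1⟩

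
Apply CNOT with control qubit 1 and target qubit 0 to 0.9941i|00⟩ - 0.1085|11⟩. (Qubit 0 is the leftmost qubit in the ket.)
0.9941i|00⟩ - 0.1085|01⟩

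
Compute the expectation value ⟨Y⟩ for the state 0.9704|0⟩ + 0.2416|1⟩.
0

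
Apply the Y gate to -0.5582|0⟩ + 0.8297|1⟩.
-0.8297i|0⟩ - 0.5582i|1⟩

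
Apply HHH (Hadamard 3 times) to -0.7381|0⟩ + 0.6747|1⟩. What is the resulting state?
-0.04483|0⟩ - 0.999|1⟩

H² = I, so H^3 = H: a single Hadamard. With (a, b) = (-0.7381, 0.6747), H gives ((a + b)/√2, (a − b)/√2) = (-0.04483, -0.999).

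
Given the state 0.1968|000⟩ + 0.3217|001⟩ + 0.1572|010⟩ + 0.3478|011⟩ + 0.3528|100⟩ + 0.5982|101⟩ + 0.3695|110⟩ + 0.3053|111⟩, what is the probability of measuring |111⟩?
0.09321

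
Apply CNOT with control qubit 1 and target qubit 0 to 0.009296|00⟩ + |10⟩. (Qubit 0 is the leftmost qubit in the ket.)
0.009296|00⟩ + |10⟩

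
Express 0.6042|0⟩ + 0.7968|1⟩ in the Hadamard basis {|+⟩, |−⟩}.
0.9907|+⟩ - 0.1362|−⟩

With |ψ⟩ = α|0⟩ + β|1⟩, the Hadamard-basis coefficients are ⟨+|ψ⟩ = (α + β)/√2 and ⟨−|ψ⟩ = (α − β)/√2.
Here α = 0.6042, β = 0.7968: (α + β)/√2 = 0.9907, (α − β)/√2 = -0.1362.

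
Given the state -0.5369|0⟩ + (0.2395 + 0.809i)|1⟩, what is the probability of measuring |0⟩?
0.2883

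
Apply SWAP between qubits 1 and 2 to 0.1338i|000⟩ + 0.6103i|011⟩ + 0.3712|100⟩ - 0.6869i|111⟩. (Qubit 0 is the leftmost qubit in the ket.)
0.1338i|000⟩ + 0.6103i|011⟩ + 0.3712|100⟩ - 0.6869i|111⟩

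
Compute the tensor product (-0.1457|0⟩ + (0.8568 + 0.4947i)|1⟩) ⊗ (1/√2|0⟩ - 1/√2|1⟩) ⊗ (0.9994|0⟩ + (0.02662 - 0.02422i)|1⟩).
-0.103|000⟩ + (-0.002743 + 0.002495i)|001⟩ + 0.103|010⟩ + (0.002743 - 0.002495i)|011⟩ + (0.6055 + 0.3496i)|100⟩ + (0.0246 - 0.005362i)|101⟩ + (-0.6055 - 0.3496i)|110⟩ + (-0.0246 + 0.005362i)|111⟩

amp(|b₁b₂…⟩) = product of the factor amplitudes for bits b₁, b₂, …; only kets whose every factor amplitude is nonzero survive.
|000⟩: (-0.1457)(1/√2)(0.9994) = -0.103
|001⟩: (-0.1457)(1/√2)(0.02662 - 0.02422i) = (-0.002743 + 0.002495i)
|010⟩: (-0.1457)(-1/√2)(0.9994) = 0.103
|011⟩: (-0.1457)(-1/√2)(0.02662 - 0.02422i) = (0.002743 - 0.002495i)
|100⟩: (0.8568 + 0.4947i)(1/√2)(0.9994) = (0.6055 + 0.3496i)
|101⟩: (0.8568 + 0.4947i)(1/√2)(0.02662 - 0.02422i) = (0.0246 - 0.005362i)
|110⟩: (0.8568 + 0.4947i)(-1/√2)(0.9994) = (-0.6055 - 0.3496i)
|111⟩: (0.8568 + 0.4947i)(-1/√2)(0.02662 - 0.02422i) = (-0.0246 + 0.005362i)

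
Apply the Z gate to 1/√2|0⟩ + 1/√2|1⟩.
1/√2|0⟩ - 1/√2|1⟩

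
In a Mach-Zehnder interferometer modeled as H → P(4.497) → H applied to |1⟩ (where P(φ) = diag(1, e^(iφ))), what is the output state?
(0.6069 + 0.4884i)|0⟩ + (0.3931 - 0.4884i)|1⟩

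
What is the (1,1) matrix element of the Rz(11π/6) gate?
(-0.9659 + 0.2588i)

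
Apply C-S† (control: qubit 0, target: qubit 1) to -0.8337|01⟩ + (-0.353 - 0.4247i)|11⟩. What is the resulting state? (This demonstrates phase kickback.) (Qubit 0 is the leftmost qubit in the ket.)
-0.8337|01⟩ + (-0.4247 + 0.353i)|11⟩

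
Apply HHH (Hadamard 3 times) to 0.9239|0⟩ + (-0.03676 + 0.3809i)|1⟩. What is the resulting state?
(0.6273 + 0.2693i)|0⟩ + (0.6793 - 0.2693i)|1⟩

H² = I, so H^3 = H: a single Hadamard. With (a, b) = (0.9239, (-0.03676 + 0.3809i)), H gives ((a + b)/√2, (a − b)/√2) = ((0.6273 + 0.2693i), (0.6793 - 0.2693i)).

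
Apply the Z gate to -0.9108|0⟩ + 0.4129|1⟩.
-0.9108|0⟩ - 0.4129|1⟩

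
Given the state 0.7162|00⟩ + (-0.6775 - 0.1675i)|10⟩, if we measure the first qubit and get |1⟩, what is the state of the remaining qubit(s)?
(-0.9708 - 0.24i)|0⟩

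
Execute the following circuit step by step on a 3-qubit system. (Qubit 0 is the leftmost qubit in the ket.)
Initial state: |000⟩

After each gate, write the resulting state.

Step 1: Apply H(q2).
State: 1/√2|000⟩ + 1/√2|001⟩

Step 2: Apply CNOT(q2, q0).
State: 1/√2|000⟩ + 1/√2|101⟩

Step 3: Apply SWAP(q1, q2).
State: 1/√2|000⟩ + 1/√2|110⟩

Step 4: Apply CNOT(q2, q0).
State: 1/√2|000⟩ + 1/√2|110⟩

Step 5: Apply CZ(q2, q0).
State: 1/√2|000⟩ + 1/√2|110⟩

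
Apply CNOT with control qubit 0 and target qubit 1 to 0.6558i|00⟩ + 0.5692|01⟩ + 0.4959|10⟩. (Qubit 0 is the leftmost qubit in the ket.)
0.6558i|00⟩ + 0.5692|01⟩ + 0.4959|11⟩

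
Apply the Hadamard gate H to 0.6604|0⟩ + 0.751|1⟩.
0.998|0⟩ - 0.06406|1⟩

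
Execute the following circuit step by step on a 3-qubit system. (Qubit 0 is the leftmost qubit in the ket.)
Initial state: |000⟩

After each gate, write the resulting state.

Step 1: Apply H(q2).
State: 1/√2|000⟩ + 1/√2|001⟩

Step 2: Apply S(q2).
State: 1/√2|000⟩ + (1/√2)i|001⟩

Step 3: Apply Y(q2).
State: 1/√2|000⟩ + (1/√2)i|001⟩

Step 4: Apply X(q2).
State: (1/√2)i|000⟩ + 1/√2|001⟩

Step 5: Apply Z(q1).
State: (1/√2)i|000⟩ + 1/√2|001⟩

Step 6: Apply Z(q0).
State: (1/√2)i|000⟩ + 1/√2|001⟩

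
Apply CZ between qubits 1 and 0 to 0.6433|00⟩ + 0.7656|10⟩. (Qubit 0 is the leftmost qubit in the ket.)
0.6433|00⟩ + 0.7656|10⟩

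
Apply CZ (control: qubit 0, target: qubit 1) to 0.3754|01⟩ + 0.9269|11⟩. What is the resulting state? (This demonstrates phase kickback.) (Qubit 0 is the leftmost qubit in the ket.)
0.3754|01⟩ - 0.9269|11⟩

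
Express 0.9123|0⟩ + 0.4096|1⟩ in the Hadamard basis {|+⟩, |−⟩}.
0.9347|+⟩ + 0.3555|−⟩

With |ψ⟩ = α|0⟩ + β|1⟩, the Hadamard-basis coefficients are ⟨+|ψ⟩ = (α + β)/√2 and ⟨−|ψ⟩ = (α − β)/√2.
Here α = 0.9123, β = 0.4096: (α + β)/√2 = 0.9347, (α − β)/√2 = 0.3555.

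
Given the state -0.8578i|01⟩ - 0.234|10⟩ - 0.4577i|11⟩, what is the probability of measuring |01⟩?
0.7358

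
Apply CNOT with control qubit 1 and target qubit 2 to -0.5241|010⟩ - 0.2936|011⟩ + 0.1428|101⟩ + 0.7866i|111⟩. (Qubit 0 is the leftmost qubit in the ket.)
-0.2936|010⟩ - 0.5241|011⟩ + 0.1428|101⟩ + 0.7866i|110⟩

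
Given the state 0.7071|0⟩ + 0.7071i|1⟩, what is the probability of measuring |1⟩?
0.5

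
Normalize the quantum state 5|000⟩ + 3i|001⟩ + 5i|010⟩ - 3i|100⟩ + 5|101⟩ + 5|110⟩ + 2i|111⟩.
0.4527|000⟩ + 0.2716i|001⟩ + 0.4527i|010⟩ - 0.2716i|100⟩ + 0.4527|101⟩ + 0.4527|110⟩ + 0.1811i|111⟩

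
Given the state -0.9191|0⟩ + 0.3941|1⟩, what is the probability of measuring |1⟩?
0.1553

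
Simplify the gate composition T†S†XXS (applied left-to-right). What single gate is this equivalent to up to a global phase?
T†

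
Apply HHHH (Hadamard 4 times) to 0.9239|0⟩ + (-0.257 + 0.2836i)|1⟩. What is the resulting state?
0.9239|0⟩ + (-0.257 + 0.2836i)|1⟩

H² = I, so an even number of Hadamards cancels: H^4 = I and the state is unchanged.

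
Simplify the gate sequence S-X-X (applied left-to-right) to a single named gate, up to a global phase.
S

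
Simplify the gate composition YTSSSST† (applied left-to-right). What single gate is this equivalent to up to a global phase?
Y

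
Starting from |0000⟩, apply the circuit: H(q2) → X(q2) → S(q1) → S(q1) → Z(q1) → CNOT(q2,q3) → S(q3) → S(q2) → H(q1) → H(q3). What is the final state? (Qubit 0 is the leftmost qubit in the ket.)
1/√8|0000⟩ + 1/√8|0001⟩ - 1/√8|0010⟩ + 1/√8|0011⟩ + 1/√8|0100⟩ + 1/√8|0101⟩ - 1/√8|0110⟩ + 1/√8|0111⟩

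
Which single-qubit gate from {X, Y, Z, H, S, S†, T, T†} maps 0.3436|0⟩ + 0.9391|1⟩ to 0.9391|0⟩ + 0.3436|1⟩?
X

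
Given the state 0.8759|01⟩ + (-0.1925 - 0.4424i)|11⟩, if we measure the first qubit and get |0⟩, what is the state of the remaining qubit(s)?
|1⟩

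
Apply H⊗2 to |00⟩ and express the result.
1/2|00⟩ + 1/2|01⟩ + 1/2|10⟩ + 1/2|11⟩

H⊗2 gives amp(|y⟩) = (1/2) Σ_x (−1)^(x·y) amp(|x⟩), where x·y is the number of positions in which both x and y have a 1.
|00⟩: (1)/2 = 1/2
|01⟩: (1)/2 = 1/2
|10⟩: (1)/2 = 1/2
|11⟩: (1)/2 = 1/2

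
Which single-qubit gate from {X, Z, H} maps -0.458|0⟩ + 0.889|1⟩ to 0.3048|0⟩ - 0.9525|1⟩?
H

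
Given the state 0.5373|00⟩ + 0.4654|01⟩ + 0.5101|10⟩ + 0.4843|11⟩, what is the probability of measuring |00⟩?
0.2887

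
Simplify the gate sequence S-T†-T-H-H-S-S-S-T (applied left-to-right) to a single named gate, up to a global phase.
T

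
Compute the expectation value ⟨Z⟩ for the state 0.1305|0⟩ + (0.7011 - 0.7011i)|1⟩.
-0.9661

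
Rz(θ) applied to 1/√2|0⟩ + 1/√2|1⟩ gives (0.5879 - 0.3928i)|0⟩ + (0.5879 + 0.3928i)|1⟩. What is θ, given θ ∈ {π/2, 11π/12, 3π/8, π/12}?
3π/8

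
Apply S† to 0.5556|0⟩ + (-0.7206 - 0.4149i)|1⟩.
0.5556|0⟩ + (-0.4149 + 0.7206i)|1⟩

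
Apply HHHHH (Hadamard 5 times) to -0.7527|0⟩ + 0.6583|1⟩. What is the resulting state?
-0.06675|0⟩ - 0.9977|1⟩

H² = I, so H^5 = H: a single Hadamard. With (a, b) = (-0.7527, 0.6583), H gives ((a + b)/√2, (a − b)/√2) = (-0.06675, -0.9977).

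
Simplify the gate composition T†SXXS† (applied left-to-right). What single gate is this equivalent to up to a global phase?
T†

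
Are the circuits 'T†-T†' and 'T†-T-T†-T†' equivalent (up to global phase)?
Yes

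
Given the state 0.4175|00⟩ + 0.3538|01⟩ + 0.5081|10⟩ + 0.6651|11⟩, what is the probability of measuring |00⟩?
0.1743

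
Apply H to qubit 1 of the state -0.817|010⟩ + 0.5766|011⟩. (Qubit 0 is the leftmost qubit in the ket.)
-0.5777|000⟩ + 0.4077|001⟩ + 0.5777|010⟩ - 0.4077|011⟩

H on qubit 1 mixes each pair of kets that differ only in qubit 1: amplitudes (a, b) of (|…0…⟩, |…1…⟩) become ((a + b)/√2, (a − b)/√2). Kets absent from the input have amplitude 0.
(|000⟩, |010⟩): (a, b) = (0, -0.817) → (-0.5777, 0.5777)
(|001⟩, |011⟩): (a, b) = (0, 0.5766) → (0.4077, -0.4077)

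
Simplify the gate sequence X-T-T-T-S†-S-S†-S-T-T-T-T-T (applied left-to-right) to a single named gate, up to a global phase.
X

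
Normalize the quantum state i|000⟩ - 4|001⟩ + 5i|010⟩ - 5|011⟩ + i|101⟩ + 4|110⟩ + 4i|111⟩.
0.1i|000⟩ - 0.4|001⟩ + (1/2)i|010⟩ - 1/2|011⟩ + 0.1i|101⟩ + 0.4|110⟩ + 0.4i|111⟩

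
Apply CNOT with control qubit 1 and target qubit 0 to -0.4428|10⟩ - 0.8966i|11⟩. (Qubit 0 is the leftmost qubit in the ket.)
-0.8966i|01⟩ - 0.4428|10⟩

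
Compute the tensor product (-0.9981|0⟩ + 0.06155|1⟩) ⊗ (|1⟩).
-0.9981|01⟩ + 0.06155|11⟩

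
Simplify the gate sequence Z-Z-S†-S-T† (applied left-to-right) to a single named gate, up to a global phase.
T†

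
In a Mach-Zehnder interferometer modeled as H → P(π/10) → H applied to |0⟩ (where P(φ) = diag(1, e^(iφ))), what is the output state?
(0.9755 + 0.1545i)|0⟩ + (0.02447 - 0.1545i)|1⟩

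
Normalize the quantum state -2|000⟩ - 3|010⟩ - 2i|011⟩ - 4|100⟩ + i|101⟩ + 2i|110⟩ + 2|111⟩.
-0.3086|000⟩ - 0.4629|010⟩ - 0.3086i|011⟩ - 0.6172|100⟩ + 0.1543i|101⟩ + 0.3086i|110⟩ + 0.3086|111⟩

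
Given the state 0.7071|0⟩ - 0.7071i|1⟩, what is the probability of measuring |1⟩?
0.5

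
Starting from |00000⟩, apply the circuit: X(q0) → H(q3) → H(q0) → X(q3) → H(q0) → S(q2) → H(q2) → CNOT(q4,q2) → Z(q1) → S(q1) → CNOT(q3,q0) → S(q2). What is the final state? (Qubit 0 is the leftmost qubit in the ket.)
1/2|00010⟩ + (1/2)i|00110⟩ + 1/2|10000⟩ + (1/2)i|10100⟩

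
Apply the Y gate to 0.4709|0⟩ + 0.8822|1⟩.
-0.8822i|0⟩ + 0.4709i|1⟩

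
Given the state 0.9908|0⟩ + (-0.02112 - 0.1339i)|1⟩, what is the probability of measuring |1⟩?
0.01838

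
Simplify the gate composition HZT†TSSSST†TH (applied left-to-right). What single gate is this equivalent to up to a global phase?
X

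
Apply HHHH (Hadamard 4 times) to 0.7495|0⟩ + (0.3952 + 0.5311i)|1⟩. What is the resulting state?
0.7495|0⟩ + (0.3952 + 0.5311i)|1⟩

H² = I, so an even number of Hadamards cancels: H^4 = I and the state is unchanged.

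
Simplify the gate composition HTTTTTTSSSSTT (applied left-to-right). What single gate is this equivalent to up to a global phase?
H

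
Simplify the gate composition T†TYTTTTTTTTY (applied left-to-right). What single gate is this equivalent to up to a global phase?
I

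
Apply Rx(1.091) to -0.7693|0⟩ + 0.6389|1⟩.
(-0.6576 - 0.3315i)|0⟩ + (0.5462 + 0.3991i)|1⟩

Rx(1.091) = [[cos(θ/2), −i·sin(θ/2)], [−i·sin(θ/2), cos(θ/2)]]; θ = 1.091, cos(θ/2) ≈ 0.854868, sin(θ/2) ≈ 0.518846.
With a = amp(|0⟩) = -0.7693 and b = amp(|1⟩) = 0.6389:
new amp(|0⟩) = (0.854868)·a + (-0.518846i)·b = (-0.6576 - 0.3315i)
new amp(|1⟩) = (-0.518846i)·a + (0.854868)·b = (0.5462 + 0.3991i)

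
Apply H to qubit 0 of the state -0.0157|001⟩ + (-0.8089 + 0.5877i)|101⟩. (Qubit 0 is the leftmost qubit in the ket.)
(-0.5831 + 0.4156i)|001⟩ + (0.5609 - 0.4156i)|101⟩

H on qubit 0 mixes each pair of kets that differ only in qubit 0: amplitudes (a, b) of (|…0…⟩, |…1…⟩) become ((a + b)/√2, (a − b)/√2). Kets absent from the input have amplitude 0.
(|001⟩, |101⟩): (a, b) = (-0.0157, (-0.8089 + 0.5877i)) → ((-0.5831 + 0.4156i), (0.5609 - 0.4156i))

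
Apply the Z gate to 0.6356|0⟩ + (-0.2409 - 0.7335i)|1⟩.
0.6356|0⟩ + (0.2409 + 0.7335i)|1⟩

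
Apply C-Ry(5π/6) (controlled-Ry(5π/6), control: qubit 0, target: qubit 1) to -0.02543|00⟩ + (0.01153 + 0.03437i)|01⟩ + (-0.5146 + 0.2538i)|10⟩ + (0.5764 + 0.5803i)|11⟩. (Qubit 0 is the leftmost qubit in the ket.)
-0.02543|00⟩ + (0.01153 + 0.03437i)|01⟩ + (-0.6899 - 0.4948i)|10⟩ + (-0.3479 + 0.3953i)|11⟩

C-Ry(5π/6) leaves the control-|0⟩ kets |00⟩, |01⟩ unchanged and applies Ry(5π/6) to qubit 1 on the control-|1⟩ pair (|10⟩, |11⟩).
Ry(5π/6) = [[cos(θ/2), −sin(θ/2)], [sin(θ/2), cos(θ/2)]]; θ = 5π/6, cos(θ/2) ≈ 0.258819, sin(θ/2) ≈ 0.965926.
With a = amp(|10⟩) = (-0.5146 + 0.2538i) and b = amp(|11⟩) = (0.5764 + 0.5803i):
new amp(|10⟩) = (0.258819)·a + (-0.965926)·b = (-0.6899 - 0.4948i)
new amp(|11⟩) = (0.965926)·a + (0.258819)·b = (-0.3479 + 0.3953i)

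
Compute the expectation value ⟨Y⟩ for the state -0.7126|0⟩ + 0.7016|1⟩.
0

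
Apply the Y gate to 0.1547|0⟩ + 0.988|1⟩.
-0.988i|0⟩ + 0.1547i|1⟩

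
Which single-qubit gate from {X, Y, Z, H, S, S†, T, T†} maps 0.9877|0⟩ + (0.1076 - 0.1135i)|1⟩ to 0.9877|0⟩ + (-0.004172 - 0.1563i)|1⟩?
T†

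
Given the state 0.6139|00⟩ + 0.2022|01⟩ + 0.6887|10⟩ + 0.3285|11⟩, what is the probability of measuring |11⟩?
0.1079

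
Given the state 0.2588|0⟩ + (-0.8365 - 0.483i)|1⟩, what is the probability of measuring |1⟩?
0.933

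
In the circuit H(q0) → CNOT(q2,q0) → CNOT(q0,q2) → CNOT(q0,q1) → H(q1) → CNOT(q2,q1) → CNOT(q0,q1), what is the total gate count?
7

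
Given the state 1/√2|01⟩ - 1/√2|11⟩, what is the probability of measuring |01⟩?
1/2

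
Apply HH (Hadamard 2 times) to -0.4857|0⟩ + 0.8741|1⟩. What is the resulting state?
-0.4857|0⟩ + 0.8741|1⟩

H² = I, so an even number of Hadamards cancels: H^2 = I and the state is unchanged.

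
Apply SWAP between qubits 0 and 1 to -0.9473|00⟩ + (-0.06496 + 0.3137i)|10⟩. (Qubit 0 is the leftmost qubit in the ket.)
-0.9473|00⟩ + (-0.06496 + 0.3137i)|01⟩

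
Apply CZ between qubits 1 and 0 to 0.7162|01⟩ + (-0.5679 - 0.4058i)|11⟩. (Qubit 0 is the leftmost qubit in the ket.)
0.7162|01⟩ + (0.5679 + 0.4058i)|11⟩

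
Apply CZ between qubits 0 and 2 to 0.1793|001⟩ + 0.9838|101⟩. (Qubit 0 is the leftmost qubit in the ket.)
0.1793|001⟩ - 0.9838|101⟩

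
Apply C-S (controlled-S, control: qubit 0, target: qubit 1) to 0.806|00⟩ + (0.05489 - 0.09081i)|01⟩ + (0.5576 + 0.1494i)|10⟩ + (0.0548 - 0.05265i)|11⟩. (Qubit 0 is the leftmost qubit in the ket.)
0.806|00⟩ + (0.05489 - 0.09081i)|01⟩ + (0.5576 + 0.1494i)|10⟩ + (0.05265 + 0.0548i)|11⟩

C-S leaves the control-|0⟩ kets |00⟩, |01⟩ unchanged and applies S to qubit 1 on the control-|1⟩ pair (|10⟩, |11⟩).
S = [[1, 0], [0, i]].
With a = amp(|10⟩) = (0.5576 + 0.1494i) and b = amp(|11⟩) = (0.0548 - 0.05265i):
new amp(|10⟩) = (1)·a = (0.5576 + 0.1494i)
new amp(|11⟩) = (i)·b = (0.05265 + 0.0548i)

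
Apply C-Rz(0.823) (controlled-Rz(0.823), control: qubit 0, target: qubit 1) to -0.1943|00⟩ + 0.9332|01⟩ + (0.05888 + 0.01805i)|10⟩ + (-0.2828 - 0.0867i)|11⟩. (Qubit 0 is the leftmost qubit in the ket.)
-0.1943|00⟩ + 0.9332|01⟩ + (0.06118 - 0.007008i)|10⟩ + (-0.2245 - 0.1926i)|11⟩

C-Rz(0.823) leaves the control-|0⟩ kets |00⟩, |01⟩ unchanged and applies Rz(0.823) to qubit 1 on the control-|1⟩ pair (|10⟩, |11⟩).
Rz(0.823) = [[e^(−iθ/2), 0], [0, e^(iθ/2)]] with e^(±iθ/2) = cos(θ/2) ± i·sin(θ/2); θ = 0.823, cos(θ/2) ≈ 0.916522, sin(θ/2) ≈ 0.399985.
With a = amp(|10⟩) = (0.05888 + 0.01805i) and b = amp(|11⟩) = (-0.2828 - 0.0867i):
new amp(|10⟩) = (0.916522 - 0.399985i)·a = (0.06118 - 0.007008i)
new amp(|11⟩) = (0.916522 + 0.399985i)·b = (-0.2245 - 0.1926i)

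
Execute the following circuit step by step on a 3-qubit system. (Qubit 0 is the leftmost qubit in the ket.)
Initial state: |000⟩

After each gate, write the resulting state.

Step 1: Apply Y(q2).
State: i|001⟩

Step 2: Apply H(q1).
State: (1/√2)i|001⟩ + (1/√2)i|011⟩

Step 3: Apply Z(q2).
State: -(1/√2)i|001⟩ - (1/√2)i|011⟩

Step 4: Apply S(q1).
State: -(1/√2)i|001⟩ + 1/√2|011⟩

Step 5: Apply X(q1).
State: 1/√2|001⟩ - (1/√2)i|011⟩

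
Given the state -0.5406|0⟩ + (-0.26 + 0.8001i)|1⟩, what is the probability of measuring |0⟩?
0.2922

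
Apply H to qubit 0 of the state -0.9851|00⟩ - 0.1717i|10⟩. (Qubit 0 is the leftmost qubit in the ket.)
(-0.6966 - 0.1214i)|00⟩ + (-0.6966 + 0.1214i)|10⟩

H on qubit 0 mixes each pair of kets that differ only in qubit 0: amplitudes (a, b) of (|…0…⟩, |…1…⟩) become ((a + b)/√2, (a − b)/√2). Kets absent from the input have amplitude 0.
(|00⟩, |10⟩): (a, b) = (-0.9851, -0.1717i) → ((-0.6966 - 0.1214i), (-0.6966 + 0.1214i))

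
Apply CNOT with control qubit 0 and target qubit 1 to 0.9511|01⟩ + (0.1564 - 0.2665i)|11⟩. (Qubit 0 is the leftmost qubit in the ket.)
0.9511|01⟩ + (0.1564 - 0.2665i)|10⟩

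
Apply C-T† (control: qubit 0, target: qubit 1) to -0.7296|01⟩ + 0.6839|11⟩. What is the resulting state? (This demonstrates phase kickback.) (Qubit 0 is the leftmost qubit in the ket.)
-0.7296|01⟩ + (0.4836 - 0.4836i)|11⟩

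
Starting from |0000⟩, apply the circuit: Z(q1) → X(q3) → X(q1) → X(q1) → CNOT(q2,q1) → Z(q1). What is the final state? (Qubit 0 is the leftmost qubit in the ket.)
|0001⟩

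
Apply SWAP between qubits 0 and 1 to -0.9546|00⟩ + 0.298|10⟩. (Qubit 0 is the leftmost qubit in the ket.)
-0.9546|00⟩ + 0.298|01⟩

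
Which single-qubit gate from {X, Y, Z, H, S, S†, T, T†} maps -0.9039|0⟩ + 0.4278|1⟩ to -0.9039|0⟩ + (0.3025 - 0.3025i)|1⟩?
T†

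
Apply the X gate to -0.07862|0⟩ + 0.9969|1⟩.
0.9969|0⟩ - 0.07862|1⟩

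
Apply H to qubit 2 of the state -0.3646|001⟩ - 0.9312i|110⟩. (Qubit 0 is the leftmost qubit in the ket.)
-0.2578|000⟩ + 0.2578|001⟩ - 0.6585i|110⟩ - 0.6585i|111⟩

H on qubit 2 mixes each pair of kets that differ only in qubit 2: amplitudes (a, b) of (|…0…⟩, |…1…⟩) become ((a + b)/√2, (a − b)/√2). Kets absent from the input have amplitude 0.
(|000⟩, |001⟩): (a, b) = (0, -0.3646) → (-0.2578, 0.2578)
(|110⟩, |111⟩): (a, b) = (-0.9312i, 0) → (-0.6585i, -0.6585i)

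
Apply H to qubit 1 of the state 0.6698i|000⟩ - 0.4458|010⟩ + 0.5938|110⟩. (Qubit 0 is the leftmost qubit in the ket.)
(-0.3152 + 0.4736i)|000⟩ + (0.3152 + 0.4736i)|010⟩ + 0.4199|100⟩ - 0.4199|110⟩

H on qubit 1 mixes each pair of kets that differ only in qubit 1: amplitudes (a, b) of (|…0…⟩, |…1…⟩) become ((a + b)/√2, (a − b)/√2). Kets absent from the input have amplitude 0.
(|000⟩, |010⟩): (a, b) = (0.6698i, -0.4458) → ((-0.3152 + 0.4736i), (0.3152 + 0.4736i))
(|100⟩, |110⟩): (a, b) = (0, 0.5938) → (0.4199, -0.4199)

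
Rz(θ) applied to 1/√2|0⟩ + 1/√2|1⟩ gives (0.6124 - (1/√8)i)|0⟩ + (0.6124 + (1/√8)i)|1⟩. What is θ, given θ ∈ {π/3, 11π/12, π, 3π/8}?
π/3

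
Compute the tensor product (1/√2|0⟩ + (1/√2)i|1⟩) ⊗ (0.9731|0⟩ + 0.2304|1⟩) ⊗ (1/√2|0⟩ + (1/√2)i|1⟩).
0.4866|000⟩ + 0.4866i|001⟩ + 0.1152|010⟩ + 0.1152i|011⟩ + 0.4866i|100⟩ - 0.4866|101⟩ + 0.1152i|110⟩ - 0.1152|111⟩

amp(|b₁b₂…⟩) = product of the factor amplitudes for bits b₁, b₂, …; only kets whose every factor amplitude is nonzero survive.
|000⟩: (1/√2)(0.9731)(1/√2) = 0.4866
|001⟩: (1/√2)(0.9731)((1/√2)i) = 0.4866i
|010⟩: (1/√2)(0.2304)(1/√2) = 0.1152
|011⟩: (1/√2)(0.2304)((1/√2)i) = 0.1152i
|100⟩: ((1/√2)i)(0.9731)(1/√2) = 0.4866i
|101⟩: ((1/√2)i)(0.9731)((1/√2)i) = -0.4866
|110⟩: ((1/√2)i)(0.2304)(1/√2) = 0.1152i
|111⟩: ((1/√2)i)(0.2304)((1/√2)i) = -0.1152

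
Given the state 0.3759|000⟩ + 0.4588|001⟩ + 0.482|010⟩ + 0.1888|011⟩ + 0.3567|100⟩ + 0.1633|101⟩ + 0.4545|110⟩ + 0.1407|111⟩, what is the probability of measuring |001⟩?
0.2105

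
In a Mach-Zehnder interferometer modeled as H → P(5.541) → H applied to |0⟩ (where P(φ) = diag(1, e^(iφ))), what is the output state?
(0.8685 - 0.338i)|0⟩ + (0.1315 + 0.338i)|1⟩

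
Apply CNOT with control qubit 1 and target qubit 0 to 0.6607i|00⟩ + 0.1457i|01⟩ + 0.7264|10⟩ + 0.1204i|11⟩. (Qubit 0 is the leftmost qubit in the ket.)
0.6607i|00⟩ + 0.1204i|01⟩ + 0.7264|10⟩ + 0.1457i|11⟩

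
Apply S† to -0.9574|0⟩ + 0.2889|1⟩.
-0.9574|0⟩ - 0.2889i|1⟩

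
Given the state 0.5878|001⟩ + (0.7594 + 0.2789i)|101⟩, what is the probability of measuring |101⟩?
0.6545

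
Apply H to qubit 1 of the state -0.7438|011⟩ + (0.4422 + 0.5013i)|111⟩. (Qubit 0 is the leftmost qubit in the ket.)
-0.5259|001⟩ + 0.5259|011⟩ + (0.3127 + 0.3545i)|101⟩ + (-0.3127 - 0.3545i)|111⟩

H on qubit 1 mixes each pair of kets that differ only in qubit 1: amplitudes (a, b) of (|…0…⟩, |…1…⟩) become ((a + b)/√2, (a − b)/√2). Kets absent from the input have amplitude 0.
(|001⟩, |011⟩): (a, b) = (0, -0.7438) → (-0.5259, 0.5259)
(|101⟩, |111⟩): (a, b) = (0, (0.4422 + 0.5013i)) → ((0.3127 + 0.3545i), (-0.3127 - 0.3545i))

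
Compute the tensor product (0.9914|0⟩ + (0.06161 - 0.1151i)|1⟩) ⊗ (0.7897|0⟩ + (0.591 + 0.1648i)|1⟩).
0.7829|00⟩ + (0.5859 + 0.1634i)|01⟩ + (0.04865 - 0.09089i)|10⟩ + (0.05538 - 0.05787i)|11⟩

amp(|b₁b₂…⟩) = product of the factor amplitudes for bits b₁, b₂, …; only kets whose every factor amplitude is nonzero survive.
|00⟩: (0.9914)(0.7897) = 0.7829
|01⟩: (0.9914)(0.591 + 0.1648i) = (0.5859 + 0.1634i)
|10⟩: (0.06161 - 0.1151i)(0.7897) = (0.04865 - 0.09089i)
|11⟩: (0.06161 - 0.1151i)(0.591 + 0.1648i) = (0.05538 - 0.05787i)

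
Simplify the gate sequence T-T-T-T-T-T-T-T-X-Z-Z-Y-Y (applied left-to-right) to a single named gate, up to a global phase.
X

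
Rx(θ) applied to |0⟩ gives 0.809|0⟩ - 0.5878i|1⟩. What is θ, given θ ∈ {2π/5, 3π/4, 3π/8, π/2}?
2π/5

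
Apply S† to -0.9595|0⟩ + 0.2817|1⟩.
-0.9595|0⟩ - 0.2817i|1⟩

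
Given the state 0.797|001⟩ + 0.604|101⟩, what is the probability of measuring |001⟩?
0.6352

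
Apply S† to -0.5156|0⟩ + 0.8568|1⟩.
-0.5156|0⟩ - 0.8568i|1⟩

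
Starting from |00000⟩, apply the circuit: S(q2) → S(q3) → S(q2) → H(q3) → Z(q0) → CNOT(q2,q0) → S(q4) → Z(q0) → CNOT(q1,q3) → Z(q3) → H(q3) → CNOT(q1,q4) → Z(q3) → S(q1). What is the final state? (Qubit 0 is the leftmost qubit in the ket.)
-|00010⟩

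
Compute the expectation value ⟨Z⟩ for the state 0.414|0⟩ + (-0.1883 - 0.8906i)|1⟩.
-0.6572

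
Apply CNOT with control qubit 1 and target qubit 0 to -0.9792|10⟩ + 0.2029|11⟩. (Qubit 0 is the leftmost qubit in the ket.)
0.2029|01⟩ - 0.9792|10⟩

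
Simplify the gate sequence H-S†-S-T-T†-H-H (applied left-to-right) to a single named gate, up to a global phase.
H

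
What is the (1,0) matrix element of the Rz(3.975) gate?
0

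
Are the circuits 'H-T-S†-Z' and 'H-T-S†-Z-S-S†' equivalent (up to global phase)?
Yes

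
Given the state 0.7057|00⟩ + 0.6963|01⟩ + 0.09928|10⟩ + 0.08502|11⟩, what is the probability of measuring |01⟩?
0.4848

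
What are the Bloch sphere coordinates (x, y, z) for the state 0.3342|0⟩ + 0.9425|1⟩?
(0.63, 0, -0.7766)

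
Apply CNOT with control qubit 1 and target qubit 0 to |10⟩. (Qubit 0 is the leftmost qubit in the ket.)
|10⟩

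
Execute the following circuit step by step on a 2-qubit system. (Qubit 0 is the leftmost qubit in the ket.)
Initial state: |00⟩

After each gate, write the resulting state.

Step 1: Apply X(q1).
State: |01⟩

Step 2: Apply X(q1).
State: |00⟩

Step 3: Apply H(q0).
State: 1/√2|00⟩ + 1/√2|10⟩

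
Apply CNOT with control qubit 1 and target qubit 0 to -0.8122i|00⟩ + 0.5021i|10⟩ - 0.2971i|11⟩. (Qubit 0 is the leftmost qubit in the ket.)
-0.8122i|00⟩ - 0.2971i|01⟩ + 0.5021i|10⟩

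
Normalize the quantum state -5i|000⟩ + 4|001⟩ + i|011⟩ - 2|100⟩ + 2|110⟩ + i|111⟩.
-0.7001i|000⟩ + 0.5601|001⟩ + 0.14i|011⟩ - 0.2801|100⟩ + 0.2801|110⟩ + 0.14i|111⟩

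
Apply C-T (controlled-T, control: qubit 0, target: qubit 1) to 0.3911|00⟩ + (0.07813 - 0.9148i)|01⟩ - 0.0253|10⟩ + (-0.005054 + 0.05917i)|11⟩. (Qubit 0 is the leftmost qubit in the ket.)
0.3911|00⟩ + (0.07813 - 0.9148i)|01⟩ - 0.0253|10⟩ + (-0.04541 + 0.03827i)|11⟩

C-T leaves the control-|0⟩ kets |00⟩, |01⟩ unchanged and applies T to qubit 1 on the control-|1⟩ pair (|10⟩, |11⟩).
T = [[1, 0], [0, (1/√2 + (1/√2)i)]].
With a = amp(|10⟩) = -0.0253 and b = amp(|11⟩) = (-0.005054 + 0.05917i):
new amp(|10⟩) = (1)·a = -0.0253
new amp(|11⟩) = (1/√2 + (1/√2)i)·b = (-0.04541 + 0.03827i)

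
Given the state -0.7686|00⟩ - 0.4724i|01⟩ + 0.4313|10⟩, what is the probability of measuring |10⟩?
0.186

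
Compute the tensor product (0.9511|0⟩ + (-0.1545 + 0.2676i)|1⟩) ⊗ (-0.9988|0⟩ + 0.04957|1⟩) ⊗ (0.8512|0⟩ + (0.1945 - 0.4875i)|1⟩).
-0.8086|000⟩ + (-0.1848 + 0.4631i)|001⟩ + 0.04013|010⟩ + (0.00917 - 0.02298i)|011⟩ + (0.1314 - 0.2275i)|100⟩ + (-0.1003 - 0.1272i)|101⟩ + (-0.006519 + 0.01129i)|110⟩ + (0.004977 + 0.006314i)|111⟩

amp(|b₁b₂…⟩) = product of the factor amplitudes for bits b₁, b₂, …; only kets whose every factor amplitude is nonzero survive.
|000⟩: (0.9511)(-0.9988)(0.8512) = -0.8086
|001⟩: (0.9511)(-0.9988)(0.1945 - 0.4875i) = (-0.1848 + 0.4631i)
|010⟩: (0.9511)(0.04957)(0.8512) = 0.04013
|011⟩: (0.9511)(0.04957)(0.1945 - 0.4875i) = (0.00917 - 0.02298i)
|100⟩: (-0.1545 + 0.2676i)(-0.9988)(0.8512) = (0.1314 - 0.2275i)
|101⟩: (-0.1545 + 0.2676i)(-0.9988)(0.1945 - 0.4875i) = (-0.1003 - 0.1272i)
|110⟩: (-0.1545 + 0.2676i)(0.04957)(0.8512) = (-0.006519 + 0.01129i)
|111⟩: (-0.1545 + 0.2676i)(0.04957)(0.1945 - 0.4875i) = (0.004977 + 0.006314i)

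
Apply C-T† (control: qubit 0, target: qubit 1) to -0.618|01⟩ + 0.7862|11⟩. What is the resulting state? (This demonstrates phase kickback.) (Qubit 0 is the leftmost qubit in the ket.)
-0.618|01⟩ + (0.5559 - 0.5559i)|11⟩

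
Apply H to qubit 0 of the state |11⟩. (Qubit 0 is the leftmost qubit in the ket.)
1/√2|01⟩ - 1/√2|11⟩

H on qubit 0 mixes each pair of kets that differ only in qubit 0: amplitudes (a, b) of (|…0…⟩, |…1…⟩) become ((a + b)/√2, (a − b)/√2). Kets absent from the input have amplitude 0.
(|01⟩, |11⟩): (a, b) = (0, 1) → (1/√2, -1/√2)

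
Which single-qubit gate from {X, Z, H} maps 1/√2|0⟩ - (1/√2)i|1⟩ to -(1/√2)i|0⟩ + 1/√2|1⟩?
X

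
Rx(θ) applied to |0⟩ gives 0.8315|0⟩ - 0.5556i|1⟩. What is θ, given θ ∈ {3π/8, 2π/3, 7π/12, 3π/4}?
3π/8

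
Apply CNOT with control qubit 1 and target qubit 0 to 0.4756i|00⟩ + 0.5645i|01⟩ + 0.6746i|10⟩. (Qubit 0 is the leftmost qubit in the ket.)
0.4756i|00⟩ + 0.6746i|10⟩ + 0.5645i|11⟩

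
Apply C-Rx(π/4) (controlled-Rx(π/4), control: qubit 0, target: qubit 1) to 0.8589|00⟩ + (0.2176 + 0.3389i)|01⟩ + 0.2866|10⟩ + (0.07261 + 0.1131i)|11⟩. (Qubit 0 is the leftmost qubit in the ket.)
0.8589|00⟩ + (0.2176 + 0.3389i)|01⟩ + (0.3081 - 0.02779i)|10⟩ + (0.06708 - 0.005186i)|11⟩

C-Rx(π/4) leaves the control-|0⟩ kets |00⟩, |01⟩ unchanged and applies Rx(π/4) to qubit 1 on the control-|1⟩ pair (|10⟩, |11⟩).
Rx(π/4) = [[cos(θ/2), −i·sin(θ/2)], [−i·sin(θ/2), cos(θ/2)]]; θ = π/4, cos(θ/2) ≈ 0.92388, sin(θ/2) ≈ 0.382683.
With a = amp(|10⟩) = 0.2866 and b = amp(|11⟩) = (0.07261 + 0.1131i):
new amp(|10⟩) = (0.92388)·a + (-0.382683i)·b = (0.3081 - 0.02779i)
new amp(|11⟩) = (-0.382683i)·a + (0.92388)·b = (0.06708 - 0.005186i)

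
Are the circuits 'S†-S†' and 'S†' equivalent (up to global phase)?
No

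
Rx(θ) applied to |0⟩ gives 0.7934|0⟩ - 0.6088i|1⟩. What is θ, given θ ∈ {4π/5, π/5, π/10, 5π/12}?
5π/12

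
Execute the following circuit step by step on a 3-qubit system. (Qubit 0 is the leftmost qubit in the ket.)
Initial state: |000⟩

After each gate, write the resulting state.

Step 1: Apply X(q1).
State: |010⟩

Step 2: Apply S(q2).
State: |010⟩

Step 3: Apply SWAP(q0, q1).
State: |100⟩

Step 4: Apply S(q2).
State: |100⟩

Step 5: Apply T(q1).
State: |100⟩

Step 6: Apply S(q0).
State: i|100⟩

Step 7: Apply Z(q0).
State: -i|100⟩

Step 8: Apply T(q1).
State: -i|100⟩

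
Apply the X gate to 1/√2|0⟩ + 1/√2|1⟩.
1/√2|0⟩ + 1/√2|1⟩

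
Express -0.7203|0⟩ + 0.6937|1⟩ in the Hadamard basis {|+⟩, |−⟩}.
-0.01881|+⟩ - 0.9998|−⟩

With |ψ⟩ = α|0⟩ + β|1⟩, the Hadamard-basis coefficients are ⟨+|ψ⟩ = (α + β)/√2 and ⟨−|ψ⟩ = (α − β)/√2.
Here α = -0.7203, β = 0.6937: (α + β)/√2 = -0.01881, (α − β)/√2 = -0.9998.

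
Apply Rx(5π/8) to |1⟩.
-0.8315i|0⟩ + 0.5556|1⟩

Rx(5π/8) = [[cos(θ/2), −i·sin(θ/2)], [−i·sin(θ/2), cos(θ/2)]]; θ = 5π/8, cos(θ/2) ≈ 0.55557, sin(θ/2) ≈ 0.83147.
With a = amp(|0⟩) = 0 and b = amp(|1⟩) = 1:
new amp(|0⟩) = (0.55557)·a + (-0.83147i)·b = -0.8315i
new amp(|1⟩) = (-0.83147i)·a + (0.55557)·b = 0.5556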